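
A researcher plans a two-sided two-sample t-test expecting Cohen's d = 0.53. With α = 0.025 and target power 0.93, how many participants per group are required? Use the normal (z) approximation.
n = 99 per group

Sample size formula (two-sample t-test, normal approximation):
n = 2 · ((z_{α/2} + z_β) / d)²

z_{α/2} = 2.241 (for α = 0.025, two-sided)
z_β = 1.476 (for power = 0.93)
d = 0.53

n = 2 · ((2.241 + 1.476) / 0.53)²
n = 2 · (7.013)²
n ≈ 98.36
Round up to the next whole number: n = 99 per group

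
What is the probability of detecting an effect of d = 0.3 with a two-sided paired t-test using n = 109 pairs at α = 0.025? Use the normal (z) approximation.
Power ≈ 0.81

Power calculation (paired t-test, normal approximation):
z_β = d · √n - z_{α/2}
z_β = 0.3 · √109 - 2.241
z_β = 0.3 · 10.440 - 2.241
z_β = 0.891

Power = Φ(z_β) = Φ(0.891) ≈ 0.813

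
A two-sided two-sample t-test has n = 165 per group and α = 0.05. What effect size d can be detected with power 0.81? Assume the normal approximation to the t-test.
d ≈ 0.31

Minimum detectable effect (two-sample t-test, normal approximation):
d = (z_{α/2} + z_β) / √(n/2)
d = (1.960 + 0.878) / √(165/2)
d = 2.838 / 9.083
d ≈ 0.31

By Cohen's convention (0.2 small / 0.5 medium / 0.8 large): small effect.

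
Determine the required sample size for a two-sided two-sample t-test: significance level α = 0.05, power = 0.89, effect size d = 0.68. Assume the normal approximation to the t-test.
n = 44 per group

Sample size formula (two-sample t-test, normal approximation):
n = 2 · ((z_{α/2} + z_β) / d)²

z_{α/2} = 1.960 (for α = 0.05, two-sided)
z_β = 1.227 (for power = 0.89)
d = 0.68

n = 2 · ((1.960 + 1.227) / 0.68)²
n = 2 · (4.687)²
n ≈ 43.94
Round up to the next whole number: n = 44 per group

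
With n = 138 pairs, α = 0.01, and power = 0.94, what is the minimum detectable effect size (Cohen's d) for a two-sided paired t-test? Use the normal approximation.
d ≈ 0.35

Minimum detectable effect (paired t-test, normal approximation):
d = (z_{α/2} + z_β) / √n
d = (2.576 + 1.555) / √138
d = 4.131 / 11.747
d ≈ 0.35

By Cohen's convention (0.2 small / 0.5 medium / 0.8 large): small effect.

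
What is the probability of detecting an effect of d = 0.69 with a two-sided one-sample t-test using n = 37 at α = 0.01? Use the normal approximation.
Power ≈ 0.95

Power calculation (one-sample t-test, normal approximation):
z_β = d · √n - z_{α/2}
z_β = 0.69 · √37 - 2.576
z_β = 0.69 · 6.083 - 2.576
z_β = 1.621

Power = Φ(z_β) = Φ(1.621) ≈ 0.948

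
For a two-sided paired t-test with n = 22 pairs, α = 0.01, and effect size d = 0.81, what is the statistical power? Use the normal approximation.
Power ≈ 0.89

Power calculation (paired t-test, normal approximation):
z_β = d · √n - z_{α/2}
z_β = 0.81 · √22 - 2.576
z_β = 0.81 · 4.690 - 2.576
z_β = 1.223

Power = Φ(z_β) = Φ(1.223) ≈ 0.889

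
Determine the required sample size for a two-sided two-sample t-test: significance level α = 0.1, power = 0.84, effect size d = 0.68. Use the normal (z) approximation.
n = 31 per group

Sample size formula (two-sample t-test, normal approximation):
n = 2 · ((z_{α/2} + z_β) / d)²

z_{α/2} = 1.645 (for α = 0.1, two-sided)
z_β = 0.994 (for power = 0.84)
d = 0.68

n = 2 · ((1.645 + 0.994) / 0.68)²
n = 2 · (3.881)²
n ≈ 30.12
Round up to the next whole number: n = 31 per group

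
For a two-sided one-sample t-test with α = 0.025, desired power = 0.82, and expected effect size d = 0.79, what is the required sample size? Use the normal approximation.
n = 16

Sample size formula (one-sample t-test, normal approximation):
n = ((z_{α/2} + z_β) / d)²

z_{α/2} = 2.241 (for α = 0.025, two-sided)
z_β = 0.915 (for power = 0.82)
d = 0.79

n = ((2.241 + 0.915) / 0.79)²
n = (3.995)²
n ≈ 15.96
Round up to the next whole number: n = 16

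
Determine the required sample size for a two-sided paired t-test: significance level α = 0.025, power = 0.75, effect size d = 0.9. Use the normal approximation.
n = 11 pairs

Sample size formula (paired t-test, normal approximation):
n = ((z_{α/2} + z_β) / d)²

z_{α/2} = 2.241 (for α = 0.025, two-sided)
z_β = 0.674 (for power = 0.75)
d = 0.9

n = ((2.241 + 0.674) / 0.9)²
n = (3.239)²
n ≈ 10.49
Round up to the next whole number: n = 11 pairs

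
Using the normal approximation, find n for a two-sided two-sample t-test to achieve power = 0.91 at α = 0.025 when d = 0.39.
n = 169 per group

Sample size formula (two-sample t-test, normal approximation):
n = 2 · ((z_{α/2} + z_β) / d)²

z_{α/2} = 2.241 (for α = 0.025, two-sided)
z_β = 1.341 (for power = 0.91)
d = 0.39

n = 2 · ((2.241 + 1.341) / 0.39)²
n = 2 · (9.185)²
n ≈ 168.73
Round up to the next whole number: n = 169 per group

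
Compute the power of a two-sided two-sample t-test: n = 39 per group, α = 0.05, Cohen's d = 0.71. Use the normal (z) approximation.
Power ≈ 0.88

Power calculation (two-sample t-test, normal approximation):
z_β = d · √(n/2) - z_{α/2}
z_β = 0.71 · √(39/2) - 1.960
z_β = 0.71 · 4.416 - 1.960
z_β = 1.175

Power = Φ(z_β) = Φ(1.175) ≈ 0.880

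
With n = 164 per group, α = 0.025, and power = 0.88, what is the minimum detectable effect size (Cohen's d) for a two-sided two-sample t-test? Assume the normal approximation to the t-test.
d ≈ 0.38

Minimum detectable effect (two-sample t-test, normal approximation):
d = (z_{α/2} + z_β) / √(n/2)
d = (2.241 + 1.175) / √(164/2)
d = 3.416 / 9.055
d ≈ 0.38

By Cohen's convention (0.2 small / 0.5 medium / 0.8 large): small effect.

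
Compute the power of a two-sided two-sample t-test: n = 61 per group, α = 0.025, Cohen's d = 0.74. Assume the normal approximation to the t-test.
Power ≈ 0.97

Power calculation (two-sample t-test, normal approximation):
z_β = d · √(n/2) - z_{α/2}
z_β = 0.74 · √(61/2) - 2.241
z_β = 0.74 · 5.523 - 2.241
z_β = 1.845

Power = Φ(z_β) = Φ(1.845) ≈ 0.968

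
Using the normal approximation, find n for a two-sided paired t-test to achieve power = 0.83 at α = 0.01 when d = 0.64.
n = 31 pairs

Sample size formula (paired t-test, normal approximation):
n = ((z_{α/2} + z_β) / d)²

z_{α/2} = 2.576 (for α = 0.01, two-sided)
z_β = 0.954 (for power = 0.83)
d = 0.64

n = ((2.576 + 0.954) / 0.64)²
n = (5.516)²
n ≈ 30.43
Round up to the next whole number: n = 31 pairs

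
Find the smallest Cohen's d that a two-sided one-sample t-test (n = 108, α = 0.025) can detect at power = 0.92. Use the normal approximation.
d ≈ 0.35

Minimum detectable effect (one-sample t-test, normal approximation):
d = (z_{α/2} + z_β) / √n
d = (2.241 + 1.405) / √108
d = 3.646 / 10.392
d ≈ 0.35

By Cohen's convention (0.2 small / 0.5 medium / 0.8 large): small effect.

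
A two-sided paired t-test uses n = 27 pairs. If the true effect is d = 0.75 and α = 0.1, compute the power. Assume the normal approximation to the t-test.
Power ≈ 0.99

Power calculation (paired t-test, normal approximation):
z_β = d · √n - z_{α/2}
z_β = 0.75 · √27 - 1.645
z_β = 0.75 · 5.196 - 1.645
z_β = 2.252

Power = Φ(z_β) = Φ(2.252) ≈ 0.988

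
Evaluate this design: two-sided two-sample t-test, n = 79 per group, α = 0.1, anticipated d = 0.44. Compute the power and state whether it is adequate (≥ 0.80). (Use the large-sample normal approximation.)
Power ≈ 0.87; the study is adequately powered (power ≥ 0.80)

Power calculation (two-sample t-test, normal approximation):
z_β = d · √(n/2) - z_{α/2}
z_β = 0.44 · √(79/2) - 1.645
z_β = 0.44 · 6.285 - 1.645
z_β = 1.121

Power = Φ(z_β) = Φ(1.121) ≈ 0.869

Effect size d = 0.44 is small by Cohen's convention (0.2/0.5/0.8).

Threshold: power ≥ 0.80 is conventionally adequate.
Power ≈ 0.87 → the study is adequately powered (power ≥ 0.80).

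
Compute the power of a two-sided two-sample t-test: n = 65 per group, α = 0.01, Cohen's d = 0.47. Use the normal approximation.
Power ≈ 0.54

Power calculation (two-sample t-test, normal approximation):
z_β = d · √(n/2) - z_{α/2}
z_β = 0.47 · √(65/2) - 2.576
z_β = 0.47 · 5.701 - 2.576
z_β = 0.104

Power = Φ(z_β) = Φ(0.104) ≈ 0.541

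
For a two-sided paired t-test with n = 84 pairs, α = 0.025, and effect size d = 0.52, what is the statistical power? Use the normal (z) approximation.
Power ≈ 0.99

Power calculation (paired t-test, normal approximation):
z_β = d · √n - z_{α/2}
z_β = 0.52 · √84 - 2.241
z_β = 0.52 · 9.165 - 2.241
z_β = 2.524

Power = Φ(z_β) = Φ(2.524) ≈ 0.994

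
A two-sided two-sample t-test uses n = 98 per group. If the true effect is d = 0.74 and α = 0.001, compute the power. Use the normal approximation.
Power ≈ 0.97

Power calculation (two-sample t-test, normal approximation):
z_β = d · √(n/2) - z_{α/2}
z_β = 0.74 · √(98/2) - 3.291
z_β = 0.74 · 7.000 - 3.291
z_β = 1.889

Power = Φ(z_β) = Φ(1.889) ≈ 0.971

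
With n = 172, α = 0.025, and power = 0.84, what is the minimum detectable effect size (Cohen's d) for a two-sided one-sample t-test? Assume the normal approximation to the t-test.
d ≈ 0.25

Minimum detectable effect (one-sample t-test, normal approximation):
d = (z_{α/2} + z_β) / √n
d = (2.241 + 0.994) / √172
d = 3.236 / 13.115
d ≈ 0.25

By Cohen's convention (0.2 small / 0.5 medium / 0.8 large): small effect.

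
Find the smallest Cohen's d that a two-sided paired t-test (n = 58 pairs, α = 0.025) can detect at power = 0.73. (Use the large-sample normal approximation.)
d ≈ 0.37

Minimum detectable effect (paired t-test, normal approximation):
d = (z_{α/2} + z_β) / √n
d = (2.241 + 0.613) / √58
d = 2.854 / 7.616
d ≈ 0.37

By Cohen's convention (0.2 small / 0.5 medium / 0.8 large): small effect.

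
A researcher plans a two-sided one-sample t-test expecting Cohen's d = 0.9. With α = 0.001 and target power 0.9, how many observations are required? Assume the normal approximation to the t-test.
n = 26

Sample size formula (one-sample t-test, normal approximation):
n = ((z_{α/2} + z_β) / d)²

z_{α/2} = 3.291 (for α = 0.001, two-sided)
z_β = 1.282 (for power = 0.9)
d = 0.9

n = ((3.291 + 1.282) / 0.9)²
n = (5.081)²
n ≈ 25.82
Round up to the next whole number: n = 26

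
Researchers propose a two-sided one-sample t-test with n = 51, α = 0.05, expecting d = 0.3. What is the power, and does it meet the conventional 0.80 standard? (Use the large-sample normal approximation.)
Power ≈ 0.57; the study is underpowered (power < 0.80)

Power calculation (one-sample t-test, normal approximation):
z_β = d · √n - z_{α/2}
z_β = 0.3 · √51 - 1.960
z_β = 0.3 · 7.141 - 1.960
z_β = 0.182

Power = Φ(z_β) = Φ(0.182) ≈ 0.572

Effect size d = 0.3 is small by Cohen's convention (0.2/0.5/0.8).

Threshold: power ≥ 0.80 is conventionally adequate.
Power ≈ 0.57 → the study is underpowered (power < 0.80).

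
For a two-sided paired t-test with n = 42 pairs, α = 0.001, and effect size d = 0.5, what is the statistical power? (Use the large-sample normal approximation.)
Power ≈ 0.48

Power calculation (paired t-test, normal approximation):
z_β = d · √n - z_{α/2}
z_β = 0.5 · √42 - 3.291
z_β = 0.5 · 6.481 - 3.291
z_β = -0.050

Power = Φ(z_β) = Φ(-0.050) ≈ 0.480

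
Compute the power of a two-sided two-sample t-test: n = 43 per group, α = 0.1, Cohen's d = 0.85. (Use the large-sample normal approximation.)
Power ≈ 0.99

Power calculation (two-sample t-test, normal approximation):
z_β = d · √(n/2) - z_{α/2}
z_β = 0.85 · √(43/2) - 1.645
z_β = 0.85 · 4.637 - 1.645
z_β = 2.296

Power = Φ(z_β) = Φ(2.296) ≈ 0.989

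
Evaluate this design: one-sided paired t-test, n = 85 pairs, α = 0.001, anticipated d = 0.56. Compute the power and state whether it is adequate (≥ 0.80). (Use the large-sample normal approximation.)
Power ≈ 0.98; the study is adequately powered (power ≥ 0.80)

Power calculation (paired t-test, normal approximation):
z_β = d · √n - z_α
z_β = 0.56 · √85 - 3.090
z_β = 0.56 · 9.220 - 3.090
z_β = 2.073

Power = Φ(z_β) = Φ(2.073) ≈ 0.981

Effect size d = 0.56 is medium by Cohen's convention (0.2/0.5/0.8).

Threshold: power ≥ 0.80 is conventionally adequate.
Power ≈ 0.98 → the study is adequately powered (power ≥ 0.80).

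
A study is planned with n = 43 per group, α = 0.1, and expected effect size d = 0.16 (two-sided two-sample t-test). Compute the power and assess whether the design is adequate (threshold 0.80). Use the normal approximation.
Power ≈ 0.18; the study is underpowered (power < 0.80)

Power calculation (two-sample t-test, normal approximation):
z_β = d · √(n/2) - z_{α/2}
z_β = 0.16 · √(43/2) - 1.645
z_β = 0.16 · 4.637 - 1.645
z_β = -0.903

Power = Φ(z_β) = Φ(-0.903) ≈ 0.183

Effect size d = 0.16 is very small by Cohen's convention (0.2/0.5/0.8).

Threshold: power ≥ 0.80 is conventionally adequate.
Power ≈ 0.18 → the study is underpowered (power < 0.80).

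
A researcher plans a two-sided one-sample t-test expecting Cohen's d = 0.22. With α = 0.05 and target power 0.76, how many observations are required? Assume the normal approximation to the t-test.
n = 147

Sample size formula (one-sample t-test, normal approximation):
n = ((z_{α/2} + z_β) / d)²

z_{α/2} = 1.960 (for α = 0.05, two-sided)
z_β = 0.706 (for power = 0.76)
d = 0.22

n = ((1.960 + 0.706) / 0.22)²
n = (12.118)²
n ≈ 146.85
Round up to the next whole number: n = 147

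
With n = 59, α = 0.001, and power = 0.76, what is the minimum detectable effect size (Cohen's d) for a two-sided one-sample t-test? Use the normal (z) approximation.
d ≈ 0.52

Minimum detectable effect (one-sample t-test, normal approximation):
d = (z_{α/2} + z_β) / √n
d = (3.291 + 0.706) / √59
d = 3.997 / 7.681
d ≈ 0.52

By Cohen's convention (0.2 small / 0.5 medium / 0.8 large): medium effect.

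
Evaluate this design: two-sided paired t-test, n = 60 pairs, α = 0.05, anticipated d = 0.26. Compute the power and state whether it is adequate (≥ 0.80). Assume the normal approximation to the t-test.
Power ≈ 0.52; the study is underpowered (power < 0.80)

Power calculation (paired t-test, normal approximation):
z_β = d · √n - z_{α/2}
z_β = 0.26 · √60 - 1.960
z_β = 0.26 · 7.746 - 1.960
z_β = 0.054

Power = Φ(z_β) = Φ(0.054) ≈ 0.522

Effect size d = 0.26 is small by Cohen's convention (0.2/0.5/0.8).

Threshold: power ≥ 0.80 is conventionally adequate.
Power ≈ 0.52 → the study is underpowered (power < 0.80).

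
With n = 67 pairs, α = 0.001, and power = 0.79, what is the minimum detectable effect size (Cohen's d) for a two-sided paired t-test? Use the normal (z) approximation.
d ≈ 0.50

Minimum detectable effect (paired t-test, normal approximation):
d = (z_{α/2} + z_β) / √n
d = (3.291 + 0.806) / √67
d = 4.097 / 8.185
d ≈ 0.50

By Cohen's convention (0.2 small / 0.5 medium / 0.8 large): medium effect.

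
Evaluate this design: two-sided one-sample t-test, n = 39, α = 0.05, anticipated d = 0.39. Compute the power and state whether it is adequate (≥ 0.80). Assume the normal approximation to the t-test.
Power ≈ 0.68; the study is underpowered (power < 0.80)

Power calculation (one-sample t-test, normal approximation):
z_β = d · √n - z_{α/2}
z_β = 0.39 · √39 - 1.960
z_β = 0.39 · 6.245 - 1.960
z_β = 0.476

Power = Φ(z_β) = Φ(0.476) ≈ 0.683

Effect size d = 0.39 is small by Cohen's convention (0.2/0.5/0.8).

Threshold: power ≥ 0.80 is conventionally adequate.
Power ≈ 0.68 → the study is underpowered (power < 0.80).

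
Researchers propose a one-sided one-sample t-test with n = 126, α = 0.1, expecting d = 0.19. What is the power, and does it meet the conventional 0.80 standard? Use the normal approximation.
Power ≈ 0.80; the study is adequately powered (power ≥ 0.80)

Power calculation (one-sample t-test, normal approximation):
z_β = d · √n - z_α
z_β = 0.19 · √126 - 1.282
z_β = 0.19 · 11.225 - 1.282
z_β = 0.851

Power = Φ(z_β) = Φ(0.851) ≈ 0.803

Effect size d = 0.19 is very small by Cohen's convention (0.2/0.5/0.8).

Threshold: power ≥ 0.80 is conventionally adequate.
Power ≈ 0.80 → the study is adequately powered (power ≥ 0.80).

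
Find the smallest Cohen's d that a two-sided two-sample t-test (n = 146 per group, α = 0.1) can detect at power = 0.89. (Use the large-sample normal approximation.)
d ≈ 0.34

Minimum detectable effect (two-sample t-test, normal approximation):
d = (z_{α/2} + z_β) / √(n/2)
d = (1.645 + 1.227) / √(146/2)
d = 2.871 / 8.544
d ≈ 0.34

By Cohen's convention (0.2 small / 0.5 medium / 0.8 large): small effect.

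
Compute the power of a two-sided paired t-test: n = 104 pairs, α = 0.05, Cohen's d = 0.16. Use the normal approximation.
Power ≈ 0.37

Power calculation (paired t-test, normal approximation):
z_β = d · √n - z_{α/2}
z_β = 0.16 · √104 - 1.960
z_β = 0.16 · 10.198 - 1.960
z_β = -0.328

Power = Φ(z_β) = Φ(-0.328) ≈ 0.371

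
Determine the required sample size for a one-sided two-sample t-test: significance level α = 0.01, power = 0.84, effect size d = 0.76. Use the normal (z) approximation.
n = 39 per group

Sample size formula (two-sample t-test, normal approximation):
n = 2 · ((z_α + z_β) / d)²

z_α = 2.326 (for α = 0.01, one-sided)
z_β = 0.994 (for power = 0.84)
d = 0.76

n = 2 · ((2.326 + 0.994) / 0.76)²
n = 2 · (4.368)²
n ≈ 38.16
Round up to the next whole number: n = 39 per group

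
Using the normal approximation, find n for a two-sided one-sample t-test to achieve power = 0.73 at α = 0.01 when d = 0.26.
n = 151

Sample size formula (one-sample t-test, normal approximation):
n = ((z_{α/2} + z_β) / d)²

z_{α/2} = 2.576 (for α = 0.01, two-sided)
z_β = 0.613 (for power = 0.73)
d = 0.26

n = ((2.576 + 0.613) / 0.26)²
n = (12.265)²
n ≈ 150.43
Round up to the next whole number: n = 151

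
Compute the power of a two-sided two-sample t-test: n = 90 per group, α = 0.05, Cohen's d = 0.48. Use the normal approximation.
Power ≈ 0.90

Power calculation (two-sample t-test, normal approximation):
z_β = d · √(n/2) - z_{α/2}
z_β = 0.48 · √(90/2) - 1.960
z_β = 0.48 · 6.708 - 1.960
z_β = 1.260

Power = Φ(z_β) = Φ(1.260) ≈ 0.896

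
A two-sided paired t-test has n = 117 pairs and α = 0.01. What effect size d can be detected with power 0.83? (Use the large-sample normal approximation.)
d ≈ 0.33

Minimum detectable effect (paired t-test, normal approximation):
d = (z_{α/2} + z_β) / √n
d = (2.576 + 0.954) / √117
d = 3.530 / 10.817
d ≈ 0.33

By Cohen's convention (0.2 small / 0.5 medium / 0.8 large): small effect.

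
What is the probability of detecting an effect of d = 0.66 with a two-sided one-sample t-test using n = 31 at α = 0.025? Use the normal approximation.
Power ≈ 0.92

Power calculation (one-sample t-test, normal approximation):
z_β = d · √n - z_{α/2}
z_β = 0.66 · √31 - 2.241
z_β = 0.66 · 5.568 - 2.241
z_β = 1.433

Power = Φ(z_β) = Φ(1.433) ≈ 0.924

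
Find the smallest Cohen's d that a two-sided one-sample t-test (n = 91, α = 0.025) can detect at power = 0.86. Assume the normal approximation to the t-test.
d ≈ 0.35

Minimum detectable effect (one-sample t-test, normal approximation):
d = (z_{α/2} + z_β) / √n
d = (2.241 + 1.080) / √91
d = 3.322 / 9.539
d ≈ 0.35

By Cohen's convention (0.2 small / 0.5 medium / 0.8 large): small effect.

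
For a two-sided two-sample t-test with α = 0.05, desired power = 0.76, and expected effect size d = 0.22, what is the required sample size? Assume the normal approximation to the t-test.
n = 294 per group

Sample size formula (two-sample t-test, normal approximation):
n = 2 · ((z_{α/2} + z_β) / d)²

z_{α/2} = 1.960 (for α = 0.05, two-sided)
z_β = 0.706 (for power = 0.76)
d = 0.22

n = 2 · ((1.960 + 0.706) / 0.22)²
n = 2 · (12.118)²
n ≈ 293.69
Round up to the next whole number: n = 294 per group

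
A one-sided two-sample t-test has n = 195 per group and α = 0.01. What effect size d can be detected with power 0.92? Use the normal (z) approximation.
d ≈ 0.38

Minimum detectable effect (two-sample t-test, normal approximation):
d = (z_α + z_β) / √(n/2)
d = (2.326 + 1.405) / √(195/2)
d = 3.731 / 9.874
d ≈ 0.38

By Cohen's convention (0.2 small / 0.5 medium / 0.8 large): small effect.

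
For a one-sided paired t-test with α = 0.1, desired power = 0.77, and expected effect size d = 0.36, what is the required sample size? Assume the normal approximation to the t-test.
n = 32 pairs

Sample size formula (paired t-test, normal approximation):
n = ((z_α + z_β) / d)²

z_α = 1.282 (for α = 0.1, one-sided)
z_β = 0.739 (for power = 0.77)
d = 0.36

n = ((1.282 + 0.739) / 0.36)²
n = (5.614)²
n ≈ 31.52
Round up to the next whole number: n = 32 pairs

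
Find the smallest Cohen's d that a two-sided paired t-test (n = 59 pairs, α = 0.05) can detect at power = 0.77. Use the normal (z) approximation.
d ≈ 0.35

Minimum detectable effect (paired t-test, normal approximation):
d = (z_{α/2} + z_β) / √n
d = (1.960 + 0.739) / √59
d = 2.699 / 7.681
d ≈ 0.35

By Cohen's convention (0.2 small / 0.5 medium / 0.8 large): small effect.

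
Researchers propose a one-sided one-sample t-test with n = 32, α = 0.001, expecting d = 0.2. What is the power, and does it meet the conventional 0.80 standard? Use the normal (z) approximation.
Power ≈ 0.03; the study is underpowered (power < 0.80)

Power calculation (one-sample t-test, normal approximation):
z_β = d · √n - z_α
z_β = 0.2 · √32 - 3.090
z_β = 0.2 · 5.657 - 3.090
z_β = -1.959

Power = Φ(z_β) = Φ(-1.959) ≈ 0.025

Effect size d = 0.2 is small by Cohen's convention (0.2/0.5/0.8).

Threshold: power ≥ 0.80 is conventionally adequate.
Power ≈ 0.03 → the study is underpowered (power < 0.80).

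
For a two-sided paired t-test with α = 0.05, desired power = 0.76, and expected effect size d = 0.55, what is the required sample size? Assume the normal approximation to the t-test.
n = 24 pairs

Sample size formula (paired t-test, normal approximation):
n = ((z_{α/2} + z_β) / d)²

z_{α/2} = 1.960 (for α = 0.05, two-sided)
z_β = 0.706 (for power = 0.76)
d = 0.55

n = ((1.960 + 0.706) / 0.55)²
n = (4.847)²
n ≈ 23.49
Round up to the next whole number: n = 24 pairs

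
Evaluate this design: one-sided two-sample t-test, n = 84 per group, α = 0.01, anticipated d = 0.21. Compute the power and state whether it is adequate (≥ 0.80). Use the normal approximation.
Power ≈ 0.17; the study is underpowered (power < 0.80)

Power calculation (two-sample t-test, normal approximation):
z_β = d · √(n/2) - z_α
z_β = 0.21 · √(84/2) - 2.326
z_β = 0.21 · 6.481 - 2.326
z_β = -0.965

Power = Φ(z_β) = Φ(-0.965) ≈ 0.167

Effect size d = 0.21 is small by Cohen's convention (0.2/0.5/0.8).

Threshold: power ≥ 0.80 is conventionally adequate.
Power ≈ 0.17 → the study is underpowered (power < 0.80).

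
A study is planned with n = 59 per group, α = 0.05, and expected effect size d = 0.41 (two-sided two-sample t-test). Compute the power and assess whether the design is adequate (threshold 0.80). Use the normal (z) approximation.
Power ≈ 0.61; the study is underpowered (power < 0.80)

Power calculation (two-sample t-test, normal approximation):
z_β = d · √(n/2) - z_{α/2}
z_β = 0.41 · √(59/2) - 1.960
z_β = 0.41 · 5.431 - 1.960
z_β = 0.267

Power = Φ(z_β) = Φ(0.267) ≈ 0.605

Effect size d = 0.41 is small by Cohen's convention (0.2/0.5/0.8).

Threshold: power ≥ 0.80 is conventionally adequate.
Power ≈ 0.61 → the study is underpowered (power < 0.80).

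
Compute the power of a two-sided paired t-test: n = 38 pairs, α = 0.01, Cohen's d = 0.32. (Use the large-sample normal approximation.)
Power ≈ 0.27

Power calculation (paired t-test, normal approximation):
z_β = d · √n - z_{α/2}
z_β = 0.32 · √38 - 2.576
z_β = 0.32 · 6.164 - 2.576
z_β = -0.603

Power = Φ(z_β) = Φ(-0.603) ≈ 0.273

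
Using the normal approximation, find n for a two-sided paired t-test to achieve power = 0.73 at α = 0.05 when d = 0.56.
n = 22 pairs

Sample size formula (paired t-test, normal approximation):
n = ((z_{α/2} + z_β) / d)²

z_{α/2} = 1.960 (for α = 0.05, two-sided)
z_β = 0.613 (for power = 0.73)
d = 0.56

n = ((1.960 + 0.613) / 0.56)²
n = (4.595)²
n ≈ 21.11
Round up to the next whole number: n = 22 pairs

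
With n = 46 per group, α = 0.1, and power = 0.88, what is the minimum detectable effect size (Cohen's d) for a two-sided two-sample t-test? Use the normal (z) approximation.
d ≈ 0.59

Minimum detectable effect (two-sample t-test, normal approximation):
d = (z_{α/2} + z_β) / √(n/2)
d = (1.645 + 1.175) / √(46/2)
d = 2.820 / 4.796
d ≈ 0.59

By Cohen's convention (0.2 small / 0.5 medium / 0.8 large): medium effect.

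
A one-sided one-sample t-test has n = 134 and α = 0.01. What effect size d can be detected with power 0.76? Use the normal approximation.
d ≈ 0.26

Minimum detectable effect (one-sample t-test, normal approximation):
d = (z_α + z_β) / √n
d = (2.326 + 0.706) / √134
d = 3.033 / 11.576
d ≈ 0.26

By Cohen's convention (0.2 small / 0.5 medium / 0.8 large): small effect.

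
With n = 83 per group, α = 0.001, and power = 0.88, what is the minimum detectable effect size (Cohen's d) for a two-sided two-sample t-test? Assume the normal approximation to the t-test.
d ≈ 0.69

Minimum detectable effect (two-sample t-test, normal approximation):
d = (z_{α/2} + z_β) / √(n/2)
d = (3.291 + 1.175) / √(83/2)
d = 4.466 / 6.442
d ≈ 0.69

By Cohen's convention (0.2 small / 0.5 medium / 0.8 large): medium effect.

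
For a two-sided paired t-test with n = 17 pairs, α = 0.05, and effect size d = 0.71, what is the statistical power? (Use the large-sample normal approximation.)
Power ≈ 0.83

Power calculation (paired t-test, normal approximation):
z_β = d · √n - z_{α/2}
z_β = 0.71 · √17 - 1.960
z_β = 0.71 · 4.123 - 1.960
z_β = 0.967

Power = Φ(z_β) = Φ(0.967) ≈ 0.833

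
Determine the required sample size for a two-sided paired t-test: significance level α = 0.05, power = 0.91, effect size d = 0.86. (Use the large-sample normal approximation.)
n = 15 pairs

Sample size formula (paired t-test, normal approximation):
n = ((z_{α/2} + z_β) / d)²

z_{α/2} = 1.960 (for α = 0.05, two-sided)
z_β = 1.341 (for power = 0.91)
d = 0.86

n = ((1.960 + 1.341) / 0.86)²
n = (3.838)²
n ≈ 14.73
Round up to the next whole number: n = 15 pairs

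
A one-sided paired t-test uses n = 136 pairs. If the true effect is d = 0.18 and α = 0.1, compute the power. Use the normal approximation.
Power ≈ 0.79

Power calculation (paired t-test, normal approximation):
z_β = d · √n - z_α
z_β = 0.18 · √136 - 1.282
z_β = 0.18 · 11.662 - 1.282
z_β = 0.818

Power = Φ(z_β) = Φ(0.818) ≈ 0.793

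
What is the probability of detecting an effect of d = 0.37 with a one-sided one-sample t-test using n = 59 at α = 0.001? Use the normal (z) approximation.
Power ≈ 0.40

Power calculation (one-sample t-test, normal approximation):
z_β = d · √n - z_α
z_β = 0.37 · √59 - 3.090
z_β = 0.37 · 7.681 - 3.090
z_β = -0.248

Power = Φ(z_β) = Φ(-0.248) ≈ 0.402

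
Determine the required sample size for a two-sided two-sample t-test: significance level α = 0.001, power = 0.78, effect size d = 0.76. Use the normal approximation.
n = 58 per group

Sample size formula (two-sample t-test, normal approximation):
n = 2 · ((z_{α/2} + z_β) / d)²

z_{α/2} = 3.291 (for α = 0.001, two-sided)
z_β = 0.772 (for power = 0.78)
d = 0.76

n = 2 · ((3.291 + 0.772) / 0.76)²
n = 2 · (5.346)²
n ≈ 57.16
Round up to the next whole number: n = 58 per group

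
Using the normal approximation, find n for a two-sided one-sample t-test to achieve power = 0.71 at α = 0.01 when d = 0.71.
n = 20

Sample size formula (one-sample t-test, normal approximation):
n = ((z_{α/2} + z_β) / d)²

z_{α/2} = 2.576 (for α = 0.01, two-sided)
z_β = 0.553 (for power = 0.71)
d = 0.71

n = ((2.576 + 0.553) / 0.71)²
n = (4.407)²
n ≈ 19.42
Round up to the next whole number: n = 20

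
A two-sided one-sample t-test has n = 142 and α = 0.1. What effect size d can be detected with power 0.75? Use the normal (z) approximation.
d ≈ 0.19

Minimum detectable effect (one-sample t-test, normal approximation):
d = (z_{α/2} + z_β) / √n
d = (1.645 + 0.674) / √142
d = 2.319 / 11.916
d ≈ 0.19

By Cohen's convention (0.2 small / 0.5 medium / 0.8 large): very small effect.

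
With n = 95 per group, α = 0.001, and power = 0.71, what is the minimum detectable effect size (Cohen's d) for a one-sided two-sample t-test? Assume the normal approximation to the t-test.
d ≈ 0.53

Minimum detectable effect (two-sample t-test, normal approximation):
d = (z_α + z_β) / √(n/2)
d = (3.090 + 0.553) / √(95/2)
d = 3.644 / 6.892
d ≈ 0.53

By Cohen's convention (0.2 small / 0.5 medium / 0.8 large): medium effect.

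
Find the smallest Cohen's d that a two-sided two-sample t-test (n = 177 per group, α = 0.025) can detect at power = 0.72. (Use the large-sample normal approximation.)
d ≈ 0.30

Minimum detectable effect (two-sample t-test, normal approximation):
d = (z_{α/2} + z_β) / √(n/2)
d = (2.241 + 0.583) / √(177/2)
d = 2.824 / 9.407
d ≈ 0.30

By Cohen's convention (0.2 small / 0.5 medium / 0.8 large): small effect.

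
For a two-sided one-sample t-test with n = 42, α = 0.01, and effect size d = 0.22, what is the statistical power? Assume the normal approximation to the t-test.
Power ≈ 0.13

Power calculation (one-sample t-test, normal approximation):
z_β = d · √n - z_{α/2}
z_β = 0.22 · √42 - 2.576
z_β = 0.22 · 6.481 - 2.576
z_β = -1.150

Power = Φ(z_β) = Φ(-1.150) ≈ 0.125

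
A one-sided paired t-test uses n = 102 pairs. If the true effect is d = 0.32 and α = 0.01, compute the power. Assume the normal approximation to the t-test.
Power ≈ 0.82

Power calculation (paired t-test, normal approximation):
z_β = d · √n - z_α
z_β = 0.32 · √102 - 2.326
z_β = 0.32 · 10.100 - 2.326
z_β = 0.905

Power = Φ(z_β) = Φ(0.905) ≈ 0.817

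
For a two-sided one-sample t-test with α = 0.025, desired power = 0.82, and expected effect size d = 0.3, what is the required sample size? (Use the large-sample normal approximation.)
n = 111

Sample size formula (one-sample t-test, normal approximation):
n = ((z_{α/2} + z_β) / d)²

z_{α/2} = 2.241 (for α = 0.025, two-sided)
z_β = 0.915 (for power = 0.82)
d = 0.3

n = ((2.241 + 0.915) / 0.3)²
n = (10.520)²
n ≈ 110.67
Round up to the next whole number: n = 111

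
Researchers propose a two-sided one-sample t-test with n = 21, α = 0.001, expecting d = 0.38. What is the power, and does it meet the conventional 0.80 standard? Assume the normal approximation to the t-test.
Power ≈ 0.06; the study is underpowered (power < 0.80)

Power calculation (one-sample t-test, normal approximation):
z_β = d · √n - z_{α/2}
z_β = 0.38 · √21 - 3.291
z_β = 0.38 · 4.583 - 3.291
z_β = -1.549

Power = Φ(z_β) = Φ(-1.549) ≈ 0.061

Effect size d = 0.38 is small by Cohen's convention (0.2/0.5/0.8).

Threshold: power ≥ 0.80 is conventionally adequate.
Power ≈ 0.06 → the study is underpowered (power < 0.80).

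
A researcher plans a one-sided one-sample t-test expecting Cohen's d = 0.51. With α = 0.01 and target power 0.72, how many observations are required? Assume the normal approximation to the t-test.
n = 33

Sample size formula (one-sample t-test, normal approximation):
n = ((z_α + z_β) / d)²

z_α = 2.326 (for α = 0.01, one-sided)
z_β = 0.583 (for power = 0.72)
d = 0.51

n = ((2.326 + 0.583) / 0.51)²
n = (5.704)²
n ≈ 32.54
Round up to the next whole number: n = 33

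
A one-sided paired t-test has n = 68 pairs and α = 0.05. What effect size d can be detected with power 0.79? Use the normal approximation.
d ≈ 0.30

Minimum detectable effect (paired t-test, normal approximation):
d = (z_α + z_β) / √n
d = (1.645 + 0.806) / √68
d = 2.451 / 8.246
d ≈ 0.30

By Cohen's convention (0.2 small / 0.5 medium / 0.8 large): small effect.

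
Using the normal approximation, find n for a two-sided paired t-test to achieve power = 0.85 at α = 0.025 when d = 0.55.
n = 36 pairs

Sample size formula (paired t-test, normal approximation):
n = ((z_{α/2} + z_β) / d)²

z_{α/2} = 2.241 (for α = 0.025, two-sided)
z_β = 1.036 (for power = 0.85)
d = 0.55

n = ((2.241 + 1.036) / 0.55)²
n = (5.958)²
n ≈ 35.50
Round up to the next whole number: n = 36 pairs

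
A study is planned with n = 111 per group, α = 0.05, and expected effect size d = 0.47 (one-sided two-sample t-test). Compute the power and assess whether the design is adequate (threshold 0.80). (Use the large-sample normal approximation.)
Power ≈ 0.97; the study is adequately powered (power ≥ 0.80)

Power calculation (two-sample t-test, normal approximation):
z_β = d · √(n/2) - z_α
z_β = 0.47 · √(111/2) - 1.645
z_β = 0.47 · 7.450 - 1.645
z_β = 1.857

Power = Φ(z_β) = Φ(1.857) ≈ 0.968

Effect size d = 0.47 is small by Cohen's convention (0.2/0.5/0.8).

Threshold: power ≥ 0.80 is conventionally adequate.
Power ≈ 0.97 → the study is adequately powered (power ≥ 0.80).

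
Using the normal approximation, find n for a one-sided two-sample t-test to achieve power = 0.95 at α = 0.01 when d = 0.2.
n = 789 per group

Sample size formula (two-sample t-test, normal approximation):
n = 2 · ((z_α + z_β) / d)²

z_α = 2.326 (for α = 0.01, one-sided)
z_β = 1.645 (for power = 0.95)
d = 0.2

n = 2 · ((2.326 + 1.645) / 0.2)²
n = 2 · (19.855)²
n ≈ 788.44
Round up to the next whole number: n = 789 per group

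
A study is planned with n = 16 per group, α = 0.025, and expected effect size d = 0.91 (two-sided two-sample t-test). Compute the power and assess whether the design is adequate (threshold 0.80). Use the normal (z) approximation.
Power ≈ 0.63; the study is underpowered (power < 0.80)

Power calculation (two-sample t-test, normal approximation):
z_β = d · √(n/2) - z_{α/2}
z_β = 0.91 · √(16/2) - 2.241
z_β = 0.91 · 2.828 - 2.241
z_β = 0.332

Power = Φ(z_β) = Φ(0.332) ≈ 0.630

Effect size d = 0.91 is large by Cohen's convention (0.2/0.5/0.8).

Threshold: power ≥ 0.80 is conventionally adequate.
Power ≈ 0.63 → the study is underpowered (power < 0.80).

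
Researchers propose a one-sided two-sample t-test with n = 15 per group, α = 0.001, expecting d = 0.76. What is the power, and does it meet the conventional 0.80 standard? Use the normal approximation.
Power ≈ 0.16; the study is underpowered (power < 0.80)

Power calculation (two-sample t-test, normal approximation):
z_β = d · √(n/2) - z_α
z_β = 0.76 · √(15/2) - 3.090
z_β = 0.76 · 2.739 - 3.090
z_β = -1.009

Power = Φ(z_β) = Φ(-1.009) ≈ 0.157

Effect size d = 0.76 is medium by Cohen's convention (0.2/0.5/0.8).

Threshold: power ≥ 0.80 is conventionally adequate.
Power ≈ 0.16 → the study is underpowered (power < 0.80).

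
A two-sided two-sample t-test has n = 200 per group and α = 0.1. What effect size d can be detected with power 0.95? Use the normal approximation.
d ≈ 0.33

Minimum detectable effect (two-sample t-test, normal approximation):
d = (z_{α/2} + z_β) / √(n/2)
d = (1.645 + 1.645) / √(200/2)
d = 3.290 / 10.000
d ≈ 0.33

By Cohen's convention (0.2 small / 0.5 medium / 0.8 large): small effect.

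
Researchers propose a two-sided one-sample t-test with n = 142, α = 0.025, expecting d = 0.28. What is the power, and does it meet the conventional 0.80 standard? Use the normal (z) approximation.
Power ≈ 0.86; the study is adequately powered (power ≥ 0.80)

Power calculation (one-sample t-test, normal approximation):
z_β = d · √n - z_{α/2}
z_β = 0.28 · √142 - 2.241
z_β = 0.28 · 11.916 - 2.241
z_β = 1.095

Power = Φ(z_β) = Φ(1.095) ≈ 0.863

Effect size d = 0.28 is small by Cohen's convention (0.2/0.5/0.8).

Threshold: power ≥ 0.80 is conventionally adequate.
Power ≈ 0.86 → the study is adequately powered (power ≥ 0.80).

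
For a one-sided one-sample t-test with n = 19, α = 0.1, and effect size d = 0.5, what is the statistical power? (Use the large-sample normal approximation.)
Power ≈ 0.82

Power calculation (one-sample t-test, normal approximation):
z_β = d · √n - z_α
z_β = 0.5 · √19 - 1.282
z_β = 0.5 · 4.359 - 1.282
z_β = 0.898

Power = Φ(z_β) = Φ(0.898) ≈ 0.815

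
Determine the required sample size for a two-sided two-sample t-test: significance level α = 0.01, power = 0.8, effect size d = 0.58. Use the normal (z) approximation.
n = 70 per group

Sample size formula (two-sample t-test, normal approximation):
n = 2 · ((z_{α/2} + z_β) / d)²

z_{α/2} = 2.576 (for α = 0.01, two-sided)
z_β = 0.842 (for power = 0.8)
d = 0.58

n = 2 · ((2.576 + 0.842) / 0.58)²
n = 2 · (5.893)²
n ≈ 69.45
Round up to the next whole number: n = 70 per group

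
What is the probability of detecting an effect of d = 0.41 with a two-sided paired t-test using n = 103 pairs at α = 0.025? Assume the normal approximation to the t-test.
Power ≈ 0.97

Power calculation (paired t-test, normal approximation):
z_β = d · √n - z_{α/2}
z_β = 0.41 · √103 - 2.241
z_β = 0.41 · 10.149 - 2.241
z_β = 1.920

Power = Φ(z_β) = Φ(1.920) ≈ 0.973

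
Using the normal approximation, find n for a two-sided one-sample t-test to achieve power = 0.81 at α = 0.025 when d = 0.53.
n = 35

Sample size formula (one-sample t-test, normal approximation):
n = ((z_{α/2} + z_β) / d)²

z_{α/2} = 2.241 (for α = 0.025, two-sided)
z_β = 0.878 (for power = 0.81)
d = 0.53

n = ((2.241 + 0.878) / 0.53)²
n = (5.885)²
n ≈ 34.63
Round up to the next whole number: n = 35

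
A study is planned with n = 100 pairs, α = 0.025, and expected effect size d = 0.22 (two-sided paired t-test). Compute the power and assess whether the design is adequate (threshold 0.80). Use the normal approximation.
Power ≈ 0.48; the study is underpowered (power < 0.80)

Power calculation (paired t-test, normal approximation):
z_β = d · √n - z_{α/2}
z_β = 0.22 · √100 - 2.241
z_β = 0.22 · 10.000 - 2.241
z_β = -0.041

Power = Φ(z_β) = Φ(-0.041) ≈ 0.483

Effect size d = 0.22 is small by Cohen's convention (0.2/0.5/0.8).

Threshold: power ≥ 0.80 is conventionally adequate.
Power ≈ 0.48 → the study is underpowered (power < 0.80).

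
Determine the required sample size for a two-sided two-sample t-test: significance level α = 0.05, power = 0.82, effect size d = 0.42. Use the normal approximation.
n = 94 per group

Sample size formula (two-sample t-test, normal approximation):
n = 2 · ((z_{α/2} + z_β) / d)²

z_{α/2} = 1.960 (for α = 0.05, two-sided)
z_β = 0.915 (for power = 0.82)
d = 0.42

n = 2 · ((1.960 + 0.915) / 0.42)²
n = 2 · (6.845)²
n ≈ 93.71
Round up to the next whole number: n = 94 per group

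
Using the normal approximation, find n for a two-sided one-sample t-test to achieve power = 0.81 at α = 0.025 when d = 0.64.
n = 24

Sample size formula (one-sample t-test, normal approximation):
n = ((z_{α/2} + z_β) / d)²

z_{α/2} = 2.241 (for α = 0.025, two-sided)
z_β = 0.878 (for power = 0.81)
d = 0.64

n = ((2.241 + 0.878) / 0.64)²
n = (4.873)²
n ≈ 23.75
Round up to the next whole number: n = 24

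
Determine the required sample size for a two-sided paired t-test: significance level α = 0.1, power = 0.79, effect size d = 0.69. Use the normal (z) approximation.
n = 13 pairs

Sample size formula (paired t-test, normal approximation):
n = ((z_{α/2} + z_β) / d)²

z_{α/2} = 1.645 (for α = 0.1, two-sided)
z_β = 0.806 (for power = 0.79)
d = 0.69

n = ((1.645 + 0.806) / 0.69)²
n = (3.552)²
n ≈ 12.62
Round up to the next whole number: n = 13 pairs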